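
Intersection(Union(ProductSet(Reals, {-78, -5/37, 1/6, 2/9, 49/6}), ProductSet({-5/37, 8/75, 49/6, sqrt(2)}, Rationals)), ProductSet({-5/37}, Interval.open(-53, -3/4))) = ProductSet({-5/37}, Intersection(Interval.open(-53, -3/4), Rationals))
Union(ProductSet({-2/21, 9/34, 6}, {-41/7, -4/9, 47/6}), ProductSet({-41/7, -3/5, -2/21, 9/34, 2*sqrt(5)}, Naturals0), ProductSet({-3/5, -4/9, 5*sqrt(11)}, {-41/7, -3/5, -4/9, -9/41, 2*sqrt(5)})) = Union(ProductSet({-3/5, -4/9, 5*sqrt(11)}, {-41/7, -3/5, -4/9, -9/41, 2*sqrt(5)}), ProductSet({-2/21, 9/34, 6}, {-41/7, -4/9, 47/6}), ProductSet({-41/7, -3/5, -2/21, 9/34, 2*sqrt(5)}, Naturals0))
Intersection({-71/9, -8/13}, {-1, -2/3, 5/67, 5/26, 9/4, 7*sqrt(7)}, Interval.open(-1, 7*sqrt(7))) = EmptySet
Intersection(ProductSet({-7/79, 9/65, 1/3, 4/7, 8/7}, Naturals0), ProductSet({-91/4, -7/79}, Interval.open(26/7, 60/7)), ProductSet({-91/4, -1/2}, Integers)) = EmptySet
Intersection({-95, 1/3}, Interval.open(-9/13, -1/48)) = EmptySet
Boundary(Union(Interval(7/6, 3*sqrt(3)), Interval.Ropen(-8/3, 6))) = {-8/3, 6}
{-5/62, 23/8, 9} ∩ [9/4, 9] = {23/8, 9}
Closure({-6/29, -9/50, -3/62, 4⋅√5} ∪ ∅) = {-6/29, -9/50, -3/62, 4⋅√5}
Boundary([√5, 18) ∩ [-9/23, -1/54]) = ∅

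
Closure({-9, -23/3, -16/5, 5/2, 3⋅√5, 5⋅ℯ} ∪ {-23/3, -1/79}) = {-9, -23/3, -16/5, -1/79, 5/2, 3⋅√5, 5⋅ℯ}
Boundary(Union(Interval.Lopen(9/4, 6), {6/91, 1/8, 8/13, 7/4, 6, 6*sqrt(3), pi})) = {6/91, 1/8, 8/13, 7/4, 9/4, 6, 6*sqrt(3)}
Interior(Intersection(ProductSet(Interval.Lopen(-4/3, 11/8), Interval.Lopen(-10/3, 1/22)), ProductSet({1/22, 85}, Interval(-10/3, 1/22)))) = EmptySet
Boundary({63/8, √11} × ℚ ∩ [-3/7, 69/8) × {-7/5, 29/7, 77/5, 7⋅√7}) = {63/8, √11} × {-7/5, 29/7, 77/5}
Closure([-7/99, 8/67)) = [-7/99, 8/67]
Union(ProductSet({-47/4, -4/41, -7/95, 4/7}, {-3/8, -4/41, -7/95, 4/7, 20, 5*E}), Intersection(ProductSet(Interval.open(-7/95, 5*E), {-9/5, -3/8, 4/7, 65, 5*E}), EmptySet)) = ProductSet({-47/4, -4/41, -7/95, 4/7}, {-3/8, -4/41, -7/95, 4/7, 20, 5*E})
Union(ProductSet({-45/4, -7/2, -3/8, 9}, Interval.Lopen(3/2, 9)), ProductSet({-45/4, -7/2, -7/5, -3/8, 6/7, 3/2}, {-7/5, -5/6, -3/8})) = Union(ProductSet({-45/4, -7/2, -3/8, 9}, Interval.Lopen(3/2, 9)), ProductSet({-45/4, -7/2, -7/5, -3/8, 6/7, 3/2}, {-7/5, -5/6, -3/8}))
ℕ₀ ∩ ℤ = ℕ₀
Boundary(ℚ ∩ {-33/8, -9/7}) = {-33/8, -9/7}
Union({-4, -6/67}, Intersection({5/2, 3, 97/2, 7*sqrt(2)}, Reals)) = {-4, -6/67, 5/2, 3, 97/2, 7*sqrt(2)}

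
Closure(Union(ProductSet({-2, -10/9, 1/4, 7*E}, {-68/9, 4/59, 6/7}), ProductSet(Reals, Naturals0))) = Union(ProductSet({-2, -10/9, 1/4, 7*E}, {-68/9, 4/59, 6/7}), ProductSet(Reals, Naturals0))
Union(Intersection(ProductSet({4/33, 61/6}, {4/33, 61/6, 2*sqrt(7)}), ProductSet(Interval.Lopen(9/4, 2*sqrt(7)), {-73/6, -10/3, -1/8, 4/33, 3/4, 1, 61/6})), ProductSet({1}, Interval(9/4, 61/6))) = ProductSet({1}, Interval(9/4, 61/6))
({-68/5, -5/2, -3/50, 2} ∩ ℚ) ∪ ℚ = ℚ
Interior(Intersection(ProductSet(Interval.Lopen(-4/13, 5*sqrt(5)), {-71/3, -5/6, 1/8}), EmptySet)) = EmptySet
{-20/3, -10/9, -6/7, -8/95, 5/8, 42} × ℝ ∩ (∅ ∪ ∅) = ∅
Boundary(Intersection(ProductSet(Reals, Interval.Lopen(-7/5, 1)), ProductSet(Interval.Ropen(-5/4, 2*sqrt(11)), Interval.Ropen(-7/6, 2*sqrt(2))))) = Union(ProductSet({-5/4, 2*sqrt(11)}, Interval(-7/6, 1)), ProductSet(Interval(-5/4, 2*sqrt(11)), {-7/6, 1}))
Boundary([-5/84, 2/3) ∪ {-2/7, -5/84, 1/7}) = {-2/7, -5/84, 2/3}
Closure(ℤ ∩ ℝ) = ℤ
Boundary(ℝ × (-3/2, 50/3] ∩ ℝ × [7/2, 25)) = ℝ × {7/2, 50/3}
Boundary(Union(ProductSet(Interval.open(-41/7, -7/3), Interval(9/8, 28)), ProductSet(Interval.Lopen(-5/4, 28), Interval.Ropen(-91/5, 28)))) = Union(ProductSet({-41/7, -7/3}, Interval(9/8, 28)), ProductSet({-5/4, 28}, Interval(-91/5, 28)), ProductSet(Interval(-41/7, -7/3), {9/8, 28}), ProductSet(Interval(-5/4, 28), {-91/5, 28}))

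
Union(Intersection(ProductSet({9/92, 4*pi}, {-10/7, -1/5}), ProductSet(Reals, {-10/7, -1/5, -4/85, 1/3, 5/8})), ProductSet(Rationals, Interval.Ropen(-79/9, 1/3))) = Union(ProductSet({9/92, 4*pi}, {-10/7, -1/5}), ProductSet(Rationals, Interval.Ropen(-79/9, 1/3)))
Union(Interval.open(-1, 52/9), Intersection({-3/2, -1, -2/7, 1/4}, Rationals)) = Union({-3/2}, Interval.Ropen(-1, 52/9))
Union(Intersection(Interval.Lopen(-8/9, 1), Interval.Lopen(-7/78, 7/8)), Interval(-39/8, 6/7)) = Interval(-39/8, 7/8)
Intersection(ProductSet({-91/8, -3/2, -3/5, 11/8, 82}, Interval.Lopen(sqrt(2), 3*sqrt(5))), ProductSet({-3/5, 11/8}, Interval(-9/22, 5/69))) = EmptySet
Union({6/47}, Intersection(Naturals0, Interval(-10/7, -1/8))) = {6/47}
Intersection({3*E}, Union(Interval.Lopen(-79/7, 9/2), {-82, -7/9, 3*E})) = {3*E}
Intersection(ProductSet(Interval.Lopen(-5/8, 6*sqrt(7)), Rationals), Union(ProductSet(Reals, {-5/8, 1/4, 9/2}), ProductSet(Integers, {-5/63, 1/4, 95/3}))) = Union(ProductSet(Interval.Lopen(-5/8, 6*sqrt(7)), {-5/8, 1/4, 9/2}), ProductSet(Range(0, 16, 1), {-5/63, 1/4, 95/3}))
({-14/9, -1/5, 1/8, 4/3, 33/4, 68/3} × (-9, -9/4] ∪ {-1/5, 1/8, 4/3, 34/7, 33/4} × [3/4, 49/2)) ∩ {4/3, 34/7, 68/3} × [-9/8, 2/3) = ∅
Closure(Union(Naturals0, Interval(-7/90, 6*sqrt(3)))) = Union(Complement(Naturals0, Interval.open(-7/90, 6*sqrt(3))), Interval(-7/90, 6*sqrt(3)), Naturals0)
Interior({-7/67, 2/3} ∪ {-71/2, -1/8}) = ∅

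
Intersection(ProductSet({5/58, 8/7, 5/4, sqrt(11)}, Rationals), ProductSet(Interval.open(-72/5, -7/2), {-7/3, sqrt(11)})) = EmptySet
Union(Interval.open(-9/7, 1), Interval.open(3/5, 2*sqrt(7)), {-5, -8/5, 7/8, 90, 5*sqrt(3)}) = Union({-5, -8/5, 90, 5*sqrt(3)}, Interval.open(-9/7, 2*sqrt(7)))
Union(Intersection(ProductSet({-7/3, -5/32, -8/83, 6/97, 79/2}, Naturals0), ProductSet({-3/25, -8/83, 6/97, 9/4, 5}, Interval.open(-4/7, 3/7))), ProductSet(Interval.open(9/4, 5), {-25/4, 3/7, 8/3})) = Union(ProductSet({-8/83, 6/97}, Range(0, 1, 1)), ProductSet(Interval.open(9/4, 5), {-25/4, 3/7, 8/3}))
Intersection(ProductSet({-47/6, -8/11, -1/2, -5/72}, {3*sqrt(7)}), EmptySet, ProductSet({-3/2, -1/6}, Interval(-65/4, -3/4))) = EmptySet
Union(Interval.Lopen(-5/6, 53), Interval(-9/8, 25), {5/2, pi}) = Interval(-9/8, 53)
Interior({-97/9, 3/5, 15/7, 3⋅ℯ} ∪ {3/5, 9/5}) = ∅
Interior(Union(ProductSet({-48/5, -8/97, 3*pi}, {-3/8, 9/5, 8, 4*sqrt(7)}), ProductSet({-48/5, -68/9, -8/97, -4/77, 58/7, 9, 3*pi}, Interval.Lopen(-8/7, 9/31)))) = EmptySet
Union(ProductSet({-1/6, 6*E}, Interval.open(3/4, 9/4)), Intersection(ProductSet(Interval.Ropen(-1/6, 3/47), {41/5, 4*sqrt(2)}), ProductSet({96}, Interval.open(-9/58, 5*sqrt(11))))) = ProductSet({-1/6, 6*E}, Interval.open(3/4, 9/4))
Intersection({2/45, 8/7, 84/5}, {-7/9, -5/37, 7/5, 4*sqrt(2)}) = EmptySet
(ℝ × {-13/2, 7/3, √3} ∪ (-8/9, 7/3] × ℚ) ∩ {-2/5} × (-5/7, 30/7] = {-2/5} × ({√3} ∪ (ℚ ∩ (-5/7, 30/7]))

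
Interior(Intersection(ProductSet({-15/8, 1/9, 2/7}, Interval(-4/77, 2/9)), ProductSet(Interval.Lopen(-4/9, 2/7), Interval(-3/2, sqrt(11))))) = EmptySet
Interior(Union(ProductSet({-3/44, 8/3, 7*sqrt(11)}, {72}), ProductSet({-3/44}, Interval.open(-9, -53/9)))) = EmptySet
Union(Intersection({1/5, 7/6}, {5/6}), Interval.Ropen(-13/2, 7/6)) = Interval.Ropen(-13/2, 7/6)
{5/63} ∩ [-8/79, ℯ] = {5/63}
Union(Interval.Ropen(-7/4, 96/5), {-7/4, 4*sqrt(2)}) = Interval.Ropen(-7/4, 96/5)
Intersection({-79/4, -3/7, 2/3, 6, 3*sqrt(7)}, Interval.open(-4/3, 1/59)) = {-3/7}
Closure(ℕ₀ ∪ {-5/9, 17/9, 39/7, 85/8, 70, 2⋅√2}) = {-5/9, 17/9, 39/7, 85/8, 2⋅√2} ∪ ℕ₀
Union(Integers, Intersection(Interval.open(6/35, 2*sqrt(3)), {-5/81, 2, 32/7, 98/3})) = Integers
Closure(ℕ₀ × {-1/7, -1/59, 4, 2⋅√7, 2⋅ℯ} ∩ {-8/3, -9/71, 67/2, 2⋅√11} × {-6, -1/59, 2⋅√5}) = ∅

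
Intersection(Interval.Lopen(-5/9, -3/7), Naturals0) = EmptySet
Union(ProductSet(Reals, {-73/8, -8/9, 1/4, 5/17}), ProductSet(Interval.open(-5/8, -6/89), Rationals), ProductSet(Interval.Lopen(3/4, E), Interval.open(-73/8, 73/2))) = Union(ProductSet(Interval.open(-5/8, -6/89), Rationals), ProductSet(Interval.Lopen(3/4, E), Interval.open(-73/8, 73/2)), ProductSet(Reals, {-73/8, -8/9, 1/4, 5/17}))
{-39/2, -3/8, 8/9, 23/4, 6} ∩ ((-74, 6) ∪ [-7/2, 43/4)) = {-39/2, -3/8, 8/9, 23/4, 6}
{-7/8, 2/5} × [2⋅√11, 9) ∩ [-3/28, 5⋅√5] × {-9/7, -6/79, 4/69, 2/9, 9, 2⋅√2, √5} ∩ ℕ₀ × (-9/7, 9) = ∅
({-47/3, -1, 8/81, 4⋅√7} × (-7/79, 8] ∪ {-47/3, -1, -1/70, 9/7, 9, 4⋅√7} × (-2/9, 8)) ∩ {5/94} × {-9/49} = ∅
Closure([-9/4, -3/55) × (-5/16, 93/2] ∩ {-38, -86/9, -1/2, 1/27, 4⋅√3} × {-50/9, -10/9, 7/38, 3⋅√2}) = {-1/2} × {7/38, 3⋅√2}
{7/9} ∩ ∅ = ∅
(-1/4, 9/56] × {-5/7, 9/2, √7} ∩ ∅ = ∅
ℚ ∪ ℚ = ℚ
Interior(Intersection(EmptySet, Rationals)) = EmptySet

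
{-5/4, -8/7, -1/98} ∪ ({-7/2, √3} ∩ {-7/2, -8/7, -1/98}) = {-7/2, -5/4, -8/7, -1/98}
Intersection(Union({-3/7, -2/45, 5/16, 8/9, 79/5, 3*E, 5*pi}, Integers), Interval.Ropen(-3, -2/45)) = Union({-3/7}, Range(-3, 0, 1))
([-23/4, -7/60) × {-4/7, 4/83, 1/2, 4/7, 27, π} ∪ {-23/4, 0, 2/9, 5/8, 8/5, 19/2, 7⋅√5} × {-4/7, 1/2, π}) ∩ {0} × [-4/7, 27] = {0} × {-4/7, 1/2, π}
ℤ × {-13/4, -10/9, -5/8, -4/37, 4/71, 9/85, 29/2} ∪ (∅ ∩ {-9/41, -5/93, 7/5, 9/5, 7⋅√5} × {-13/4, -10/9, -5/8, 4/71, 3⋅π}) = ℤ × {-13/4, -10/9, -5/8, -4/37, 4/71, 9/85, 29/2}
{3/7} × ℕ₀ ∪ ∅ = {3/7} × ℕ₀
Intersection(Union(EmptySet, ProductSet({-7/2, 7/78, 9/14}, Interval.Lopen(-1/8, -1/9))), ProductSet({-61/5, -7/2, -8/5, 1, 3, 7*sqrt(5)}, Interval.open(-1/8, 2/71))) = ProductSet({-7/2}, Interval.Lopen(-1/8, -1/9))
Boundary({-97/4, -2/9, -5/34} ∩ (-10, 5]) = {-2/9, -5/34}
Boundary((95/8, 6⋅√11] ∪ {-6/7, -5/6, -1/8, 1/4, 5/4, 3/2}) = {-6/7, -5/6, -1/8, 1/4, 5/4, 3/2, 95/8, 6⋅√11}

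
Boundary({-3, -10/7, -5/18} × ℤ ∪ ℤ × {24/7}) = (ℤ × {24/7}) ∪ ({-3, -10/7, -5/18} × ℤ)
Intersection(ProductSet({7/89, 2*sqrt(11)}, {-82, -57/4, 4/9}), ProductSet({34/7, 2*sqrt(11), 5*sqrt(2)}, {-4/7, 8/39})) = EmptySet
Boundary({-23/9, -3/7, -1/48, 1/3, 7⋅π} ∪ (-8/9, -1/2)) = {-23/9, -8/9, -1/2, -3/7, -1/48, 1/3, 7⋅π}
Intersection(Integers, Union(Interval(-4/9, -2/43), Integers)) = Integers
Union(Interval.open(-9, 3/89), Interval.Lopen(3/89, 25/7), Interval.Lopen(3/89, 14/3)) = Union(Interval.open(-9, 3/89), Interval.Lopen(3/89, 14/3))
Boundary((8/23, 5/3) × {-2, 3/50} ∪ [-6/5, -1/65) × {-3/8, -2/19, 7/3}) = ([8/23, 5/3] × {-2, 3/50}) ∪ ([-6/5, -1/65] × {-3/8, -2/19, 7/3})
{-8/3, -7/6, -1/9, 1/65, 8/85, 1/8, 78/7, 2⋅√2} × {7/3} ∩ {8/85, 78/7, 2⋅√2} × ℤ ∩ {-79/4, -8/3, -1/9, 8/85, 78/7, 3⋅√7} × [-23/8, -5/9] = ∅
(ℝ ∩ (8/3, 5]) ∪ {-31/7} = {-31/7} ∪ (8/3, 5]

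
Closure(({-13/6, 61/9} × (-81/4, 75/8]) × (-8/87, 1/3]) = ({-13/6, 61/9} × [-81/4, 75/8]) × [-8/87, 1/3]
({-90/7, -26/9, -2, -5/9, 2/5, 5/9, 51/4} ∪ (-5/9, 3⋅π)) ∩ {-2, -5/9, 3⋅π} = {-2, -5/9}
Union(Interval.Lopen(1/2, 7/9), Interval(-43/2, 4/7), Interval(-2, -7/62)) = Interval(-43/2, 7/9)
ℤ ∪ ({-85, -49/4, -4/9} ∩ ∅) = ℤ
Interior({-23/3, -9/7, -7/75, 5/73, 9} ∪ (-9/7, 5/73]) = (-9/7, 5/73)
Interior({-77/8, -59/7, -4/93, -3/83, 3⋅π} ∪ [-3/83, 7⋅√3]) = (-3/83, 7⋅√3)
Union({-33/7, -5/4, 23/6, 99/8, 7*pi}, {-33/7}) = {-33/7, -5/4, 23/6, 99/8, 7*pi}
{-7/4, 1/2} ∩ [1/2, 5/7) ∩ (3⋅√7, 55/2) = ∅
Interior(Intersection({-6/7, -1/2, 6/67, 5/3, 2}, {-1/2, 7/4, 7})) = EmptySet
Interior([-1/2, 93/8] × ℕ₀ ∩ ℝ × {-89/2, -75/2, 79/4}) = ∅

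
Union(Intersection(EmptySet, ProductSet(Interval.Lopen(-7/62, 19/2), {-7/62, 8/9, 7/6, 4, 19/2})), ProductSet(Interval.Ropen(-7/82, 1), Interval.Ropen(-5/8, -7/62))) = ProductSet(Interval.Ropen(-7/82, 1), Interval.Ropen(-5/8, -7/62))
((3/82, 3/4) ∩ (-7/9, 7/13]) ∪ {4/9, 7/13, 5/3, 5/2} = (3/82, 7/13] ∪ {5/3, 5/2}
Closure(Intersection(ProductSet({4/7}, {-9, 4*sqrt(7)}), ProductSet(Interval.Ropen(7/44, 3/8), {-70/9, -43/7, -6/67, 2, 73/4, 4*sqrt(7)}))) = EmptySet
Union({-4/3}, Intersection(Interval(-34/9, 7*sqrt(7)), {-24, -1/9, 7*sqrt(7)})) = {-4/3, -1/9, 7*sqrt(7)}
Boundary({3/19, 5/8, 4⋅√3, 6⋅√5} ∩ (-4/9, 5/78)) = ∅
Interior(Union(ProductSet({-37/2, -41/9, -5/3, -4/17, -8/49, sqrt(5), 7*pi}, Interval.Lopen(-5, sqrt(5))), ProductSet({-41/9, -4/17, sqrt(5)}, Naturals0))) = EmptySet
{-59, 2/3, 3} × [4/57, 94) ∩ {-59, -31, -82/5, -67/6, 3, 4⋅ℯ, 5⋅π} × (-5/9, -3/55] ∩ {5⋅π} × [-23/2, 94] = ∅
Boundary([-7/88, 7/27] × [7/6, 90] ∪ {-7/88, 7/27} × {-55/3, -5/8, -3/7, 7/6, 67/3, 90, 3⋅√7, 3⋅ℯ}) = ([-7/88, 7/27] × {7/6, 90}) ∪ ({-7/88, 7/27} × ({-55/3, -5/8, -3/7} ∪ [7/6, 90]))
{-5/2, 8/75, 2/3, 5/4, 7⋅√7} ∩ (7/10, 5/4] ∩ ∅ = ∅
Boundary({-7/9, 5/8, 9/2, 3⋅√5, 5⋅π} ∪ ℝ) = ∅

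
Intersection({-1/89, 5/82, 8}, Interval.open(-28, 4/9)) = {-1/89, 5/82}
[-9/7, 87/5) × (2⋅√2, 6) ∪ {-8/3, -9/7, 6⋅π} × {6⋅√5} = ({-8/3, -9/7, 6⋅π} × {6⋅√5}) ∪ ([-9/7, 87/5) × (2⋅√2, 6))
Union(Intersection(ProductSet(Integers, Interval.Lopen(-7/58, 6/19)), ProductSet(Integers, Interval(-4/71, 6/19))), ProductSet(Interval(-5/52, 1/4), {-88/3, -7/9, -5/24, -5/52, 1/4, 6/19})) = Union(ProductSet(Integers, Interval(-4/71, 6/19)), ProductSet(Interval(-5/52, 1/4), {-88/3, -7/9, -5/24, -5/52, 1/4, 6/19}))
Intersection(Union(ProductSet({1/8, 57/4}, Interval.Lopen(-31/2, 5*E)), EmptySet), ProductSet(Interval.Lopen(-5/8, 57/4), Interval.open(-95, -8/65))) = ProductSet({1/8, 57/4}, Interval.open(-31/2, -8/65))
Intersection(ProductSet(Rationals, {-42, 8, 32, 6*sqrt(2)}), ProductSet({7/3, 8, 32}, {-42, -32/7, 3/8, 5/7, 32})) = ProductSet({7/3, 8, 32}, {-42, 32})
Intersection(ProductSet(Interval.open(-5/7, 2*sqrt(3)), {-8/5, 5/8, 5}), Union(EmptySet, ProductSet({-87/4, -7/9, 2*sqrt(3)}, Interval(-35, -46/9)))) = EmptySet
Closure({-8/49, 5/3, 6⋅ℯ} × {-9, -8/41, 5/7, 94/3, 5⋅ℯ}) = {-8/49, 5/3, 6⋅ℯ} × {-9, -8/41, 5/7, 94/3, 5⋅ℯ}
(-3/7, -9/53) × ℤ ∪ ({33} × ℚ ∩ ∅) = (-3/7, -9/53) × ℤ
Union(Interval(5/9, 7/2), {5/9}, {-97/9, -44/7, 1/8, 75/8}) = Union({-97/9, -44/7, 1/8, 75/8}, Interval(5/9, 7/2))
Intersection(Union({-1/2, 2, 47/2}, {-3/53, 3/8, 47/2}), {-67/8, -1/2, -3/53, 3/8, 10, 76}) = {-1/2, -3/53, 3/8}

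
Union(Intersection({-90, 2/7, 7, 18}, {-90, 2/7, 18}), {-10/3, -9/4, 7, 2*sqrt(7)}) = {-90, -10/3, -9/4, 2/7, 7, 18, 2*sqrt(7)}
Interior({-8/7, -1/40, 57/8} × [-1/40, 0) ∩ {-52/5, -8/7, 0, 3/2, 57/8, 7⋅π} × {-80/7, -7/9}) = ∅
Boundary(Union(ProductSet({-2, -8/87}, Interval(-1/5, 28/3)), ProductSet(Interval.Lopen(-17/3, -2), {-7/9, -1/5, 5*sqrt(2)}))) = Union(ProductSet({-2, -8/87}, Interval(-1/5, 28/3)), ProductSet(Interval(-17/3, -2), {-7/9, -1/5, 5*sqrt(2)}))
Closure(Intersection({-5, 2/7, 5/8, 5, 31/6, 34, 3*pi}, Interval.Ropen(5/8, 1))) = {5/8}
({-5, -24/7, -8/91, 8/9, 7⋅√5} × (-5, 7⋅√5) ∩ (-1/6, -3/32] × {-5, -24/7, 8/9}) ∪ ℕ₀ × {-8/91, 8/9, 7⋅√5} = ℕ₀ × {-8/91, 8/9, 7⋅√5}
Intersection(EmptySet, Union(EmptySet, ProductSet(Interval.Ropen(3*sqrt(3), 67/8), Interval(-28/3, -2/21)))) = EmptySet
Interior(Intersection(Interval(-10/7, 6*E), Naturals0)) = EmptySet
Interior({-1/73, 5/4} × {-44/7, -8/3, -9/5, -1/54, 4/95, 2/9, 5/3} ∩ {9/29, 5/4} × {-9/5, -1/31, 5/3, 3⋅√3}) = ∅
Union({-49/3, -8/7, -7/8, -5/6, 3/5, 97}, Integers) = Union({-49/3, -8/7, -7/8, -5/6, 3/5}, Integers)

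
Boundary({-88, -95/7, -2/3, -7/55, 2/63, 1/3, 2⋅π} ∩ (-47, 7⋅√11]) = {-95/7, -2/3, -7/55, 2/63, 1/3, 2⋅π}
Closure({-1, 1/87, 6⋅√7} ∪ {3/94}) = {-1, 1/87, 3/94, 6⋅√7}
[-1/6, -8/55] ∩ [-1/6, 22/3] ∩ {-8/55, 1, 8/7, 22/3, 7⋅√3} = {-8/55}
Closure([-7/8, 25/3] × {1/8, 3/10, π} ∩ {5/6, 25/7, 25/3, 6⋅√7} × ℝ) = {5/6, 25/7, 25/3} × {1/8, 3/10, π}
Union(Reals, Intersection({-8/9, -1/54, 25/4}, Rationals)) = Reals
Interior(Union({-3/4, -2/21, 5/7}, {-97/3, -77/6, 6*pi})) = EmptySet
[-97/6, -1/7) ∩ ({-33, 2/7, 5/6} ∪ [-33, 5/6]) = [-97/6, -1/7)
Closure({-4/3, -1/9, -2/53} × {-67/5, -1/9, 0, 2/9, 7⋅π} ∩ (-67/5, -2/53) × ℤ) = {-4/3, -1/9} × {0}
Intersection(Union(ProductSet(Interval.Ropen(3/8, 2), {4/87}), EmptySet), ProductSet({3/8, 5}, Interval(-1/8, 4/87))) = ProductSet({3/8}, {4/87})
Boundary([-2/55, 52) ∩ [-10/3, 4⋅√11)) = {-2/55, 4⋅√11}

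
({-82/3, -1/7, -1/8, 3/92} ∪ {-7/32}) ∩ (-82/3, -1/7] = {-7/32, -1/7}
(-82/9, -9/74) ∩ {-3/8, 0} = {-3/8}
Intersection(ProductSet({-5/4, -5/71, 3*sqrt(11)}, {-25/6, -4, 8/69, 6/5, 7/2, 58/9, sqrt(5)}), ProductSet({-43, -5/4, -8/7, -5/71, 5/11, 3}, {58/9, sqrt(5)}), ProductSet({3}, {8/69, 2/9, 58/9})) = EmptySet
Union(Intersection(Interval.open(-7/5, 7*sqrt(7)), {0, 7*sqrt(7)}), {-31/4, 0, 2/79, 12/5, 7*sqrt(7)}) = {-31/4, 0, 2/79, 12/5, 7*sqrt(7)}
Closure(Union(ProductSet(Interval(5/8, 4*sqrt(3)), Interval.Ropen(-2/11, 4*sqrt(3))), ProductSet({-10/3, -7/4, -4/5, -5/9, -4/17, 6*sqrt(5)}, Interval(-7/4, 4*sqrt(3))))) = Union(ProductSet({-10/3, -7/4, -4/5, -5/9, -4/17, 6*sqrt(5)}, Interval(-7/4, 4*sqrt(3))), ProductSet(Interval(5/8, 4*sqrt(3)), Interval(-2/11, 4*sqrt(3))))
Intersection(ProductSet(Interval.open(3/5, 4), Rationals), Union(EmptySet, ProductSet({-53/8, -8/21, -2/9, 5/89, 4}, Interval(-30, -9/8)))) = EmptySet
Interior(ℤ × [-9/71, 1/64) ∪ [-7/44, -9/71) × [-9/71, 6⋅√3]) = ((-7/44, -9/71) × (1/64, 6⋅√3)) ∪ ((-7/44, -9/71) \ ℤ \ (-7/44, -9/71) × (-9/71, 6⋅√3)) ∪ (((ℤ \ ({-7/44, -9/71} ∪ (ℤ \ (-7/44, -9/71)))) ∪ (ℤ \ ([-7/44, -9/71] ∪ (ℤ \ (-7/44, -9/71))))) × (-9/71, 1/64))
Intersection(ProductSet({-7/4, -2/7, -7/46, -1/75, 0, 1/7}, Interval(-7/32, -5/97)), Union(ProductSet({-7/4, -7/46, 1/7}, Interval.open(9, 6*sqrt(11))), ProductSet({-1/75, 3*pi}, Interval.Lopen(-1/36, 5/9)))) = EmptySet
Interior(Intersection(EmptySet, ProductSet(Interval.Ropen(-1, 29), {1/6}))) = EmptySet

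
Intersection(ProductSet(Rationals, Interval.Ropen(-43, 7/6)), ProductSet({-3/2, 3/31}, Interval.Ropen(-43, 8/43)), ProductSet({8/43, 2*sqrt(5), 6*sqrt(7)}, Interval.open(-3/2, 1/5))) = EmptySet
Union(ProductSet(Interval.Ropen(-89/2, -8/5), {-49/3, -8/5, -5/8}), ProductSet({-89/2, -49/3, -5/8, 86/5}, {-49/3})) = Union(ProductSet({-89/2, -49/3, -5/8, 86/5}, {-49/3}), ProductSet(Interval.Ropen(-89/2, -8/5), {-49/3, -8/5, -5/8}))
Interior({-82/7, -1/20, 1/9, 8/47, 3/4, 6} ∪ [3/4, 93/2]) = (3/4, 93/2)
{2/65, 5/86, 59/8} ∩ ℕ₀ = ∅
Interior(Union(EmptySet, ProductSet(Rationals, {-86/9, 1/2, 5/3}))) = EmptySet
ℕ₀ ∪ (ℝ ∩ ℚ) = ℚ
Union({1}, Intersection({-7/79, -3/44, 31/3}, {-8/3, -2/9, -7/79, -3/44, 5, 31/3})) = {-7/79, -3/44, 1, 31/3}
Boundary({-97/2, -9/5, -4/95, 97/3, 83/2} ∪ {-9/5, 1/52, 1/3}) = {-97/2, -9/5, -4/95, 1/52, 1/3, 97/3, 83/2}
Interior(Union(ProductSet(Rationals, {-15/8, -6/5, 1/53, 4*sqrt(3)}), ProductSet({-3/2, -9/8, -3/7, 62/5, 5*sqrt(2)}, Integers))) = EmptySet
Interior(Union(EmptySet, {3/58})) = EmptySet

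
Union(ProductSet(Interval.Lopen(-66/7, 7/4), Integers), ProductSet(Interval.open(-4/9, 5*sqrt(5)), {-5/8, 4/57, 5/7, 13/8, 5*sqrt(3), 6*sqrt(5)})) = Union(ProductSet(Interval.Lopen(-66/7, 7/4), Integers), ProductSet(Interval.open(-4/9, 5*sqrt(5)), {-5/8, 4/57, 5/7, 13/8, 5*sqrt(3), 6*sqrt(5)}))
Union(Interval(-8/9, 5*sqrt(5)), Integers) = Union(Integers, Interval(-8/9, 5*sqrt(5)))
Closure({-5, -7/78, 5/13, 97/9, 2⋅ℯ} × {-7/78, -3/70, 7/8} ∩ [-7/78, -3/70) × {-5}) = ∅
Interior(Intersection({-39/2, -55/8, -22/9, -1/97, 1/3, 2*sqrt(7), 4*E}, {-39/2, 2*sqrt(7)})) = EmptySet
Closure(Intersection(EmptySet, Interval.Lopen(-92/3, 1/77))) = EmptySet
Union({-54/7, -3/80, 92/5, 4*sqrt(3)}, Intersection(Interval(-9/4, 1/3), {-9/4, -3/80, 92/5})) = {-54/7, -9/4, -3/80, 92/5, 4*sqrt(3)}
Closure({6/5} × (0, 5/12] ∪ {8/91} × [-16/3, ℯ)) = ({8/91} × [-16/3, ℯ]) ∪ ({6/5} × [0, 5/12])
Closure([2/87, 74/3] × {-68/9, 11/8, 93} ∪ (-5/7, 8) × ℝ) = ([-5/7, 8] × ℝ) ∪ ([2/87, 74/3] × {-68/9, 11/8, 93})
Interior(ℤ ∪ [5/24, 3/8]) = (ℤ \ ({5/24, 3/8} ∪ (ℤ \ (5/24, 3/8)))) ∪ ((5/24, 3/8) \ ℤ \ (5/24, 3/8))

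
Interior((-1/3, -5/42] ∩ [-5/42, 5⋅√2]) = ∅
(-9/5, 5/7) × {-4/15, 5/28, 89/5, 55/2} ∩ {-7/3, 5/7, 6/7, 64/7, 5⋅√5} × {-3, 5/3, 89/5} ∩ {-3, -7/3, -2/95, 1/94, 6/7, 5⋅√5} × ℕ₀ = ∅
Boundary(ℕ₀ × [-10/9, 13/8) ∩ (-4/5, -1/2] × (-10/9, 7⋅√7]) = ∅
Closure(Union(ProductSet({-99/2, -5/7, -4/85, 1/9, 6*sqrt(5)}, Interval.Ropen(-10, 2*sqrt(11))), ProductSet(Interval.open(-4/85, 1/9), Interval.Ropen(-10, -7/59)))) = Union(ProductSet({-99/2, -5/7, -4/85, 1/9, 6*sqrt(5)}, Interval(-10, 2*sqrt(11))), ProductSet(Interval(-4/85, 1/9), {-10, -7/59}), ProductSet(Interval.open(-4/85, 1/9), Interval.Ropen(-10, -7/59)))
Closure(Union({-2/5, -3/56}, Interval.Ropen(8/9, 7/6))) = Union({-2/5, -3/56}, Interval(8/9, 7/6))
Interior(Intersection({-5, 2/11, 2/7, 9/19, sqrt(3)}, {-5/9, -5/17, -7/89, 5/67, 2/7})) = EmptySet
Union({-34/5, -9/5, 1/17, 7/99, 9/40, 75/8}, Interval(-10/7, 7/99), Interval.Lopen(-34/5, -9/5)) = Union({9/40, 75/8}, Interval(-34/5, -9/5), Interval(-10/7, 7/99))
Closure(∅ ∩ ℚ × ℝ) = ∅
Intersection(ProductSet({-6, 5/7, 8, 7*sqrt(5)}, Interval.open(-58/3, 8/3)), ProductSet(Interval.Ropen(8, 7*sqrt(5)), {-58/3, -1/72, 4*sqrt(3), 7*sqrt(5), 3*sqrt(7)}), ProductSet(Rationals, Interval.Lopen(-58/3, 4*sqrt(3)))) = ProductSet({8}, {-1/72})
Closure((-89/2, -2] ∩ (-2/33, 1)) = ∅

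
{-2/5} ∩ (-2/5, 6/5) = ∅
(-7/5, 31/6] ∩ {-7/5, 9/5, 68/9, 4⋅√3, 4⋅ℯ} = {9/5}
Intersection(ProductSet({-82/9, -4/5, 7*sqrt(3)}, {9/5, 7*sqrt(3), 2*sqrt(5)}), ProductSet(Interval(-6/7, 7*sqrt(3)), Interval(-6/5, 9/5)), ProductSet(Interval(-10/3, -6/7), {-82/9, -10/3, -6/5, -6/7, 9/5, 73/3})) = EmptySet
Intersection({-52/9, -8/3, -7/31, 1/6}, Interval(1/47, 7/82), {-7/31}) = EmptySet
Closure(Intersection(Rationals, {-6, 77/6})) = {-6, 77/6}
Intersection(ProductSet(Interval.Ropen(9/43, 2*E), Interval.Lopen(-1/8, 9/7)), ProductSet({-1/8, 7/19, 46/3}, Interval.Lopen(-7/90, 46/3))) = ProductSet({7/19}, Interval.Lopen(-7/90, 9/7))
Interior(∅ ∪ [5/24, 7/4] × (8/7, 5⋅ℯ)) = (5/24, 7/4) × (8/7, 5⋅ℯ)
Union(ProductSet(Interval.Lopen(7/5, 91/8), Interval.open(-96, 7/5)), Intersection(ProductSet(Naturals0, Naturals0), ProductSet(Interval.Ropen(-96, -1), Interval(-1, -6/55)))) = ProductSet(Interval.Lopen(7/5, 91/8), Interval.open(-96, 7/5))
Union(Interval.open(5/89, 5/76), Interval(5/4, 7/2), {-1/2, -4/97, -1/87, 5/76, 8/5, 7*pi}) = Union({-1/2, -4/97, -1/87, 7*pi}, Interval.Lopen(5/89, 5/76), Interval(5/4, 7/2))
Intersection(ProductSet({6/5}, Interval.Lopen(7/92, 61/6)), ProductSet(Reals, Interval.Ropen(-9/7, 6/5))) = ProductSet({6/5}, Interval.open(7/92, 6/5))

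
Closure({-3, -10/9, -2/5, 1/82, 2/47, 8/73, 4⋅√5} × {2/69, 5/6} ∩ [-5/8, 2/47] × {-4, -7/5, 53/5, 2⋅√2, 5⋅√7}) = ∅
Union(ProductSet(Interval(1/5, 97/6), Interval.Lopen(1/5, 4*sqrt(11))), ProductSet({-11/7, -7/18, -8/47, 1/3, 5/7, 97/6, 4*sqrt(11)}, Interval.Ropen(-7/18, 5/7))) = Union(ProductSet({-11/7, -7/18, -8/47, 1/3, 5/7, 97/6, 4*sqrt(11)}, Interval.Ropen(-7/18, 5/7)), ProductSet(Interval(1/5, 97/6), Interval.Lopen(1/5, 4*sqrt(11))))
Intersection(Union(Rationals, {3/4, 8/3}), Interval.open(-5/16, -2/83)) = Intersection(Interval.open(-5/16, -2/83), Rationals)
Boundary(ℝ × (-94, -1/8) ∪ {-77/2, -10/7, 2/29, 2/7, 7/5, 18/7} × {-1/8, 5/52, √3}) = (ℝ × {-94, -1/8}) ∪ ({-77/2, -10/7, 2/29, 2/7, 7/5, 18/7} × {-1/8, 5/52, √3})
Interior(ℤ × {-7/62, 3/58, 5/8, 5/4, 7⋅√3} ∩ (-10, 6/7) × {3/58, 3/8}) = ∅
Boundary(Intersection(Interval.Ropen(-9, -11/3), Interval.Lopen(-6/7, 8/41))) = EmptySet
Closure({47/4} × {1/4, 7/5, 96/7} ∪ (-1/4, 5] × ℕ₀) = ({47/4} × {1/4, 7/5, 96/7}) ∪ ([-1/4, 5] × ℕ₀)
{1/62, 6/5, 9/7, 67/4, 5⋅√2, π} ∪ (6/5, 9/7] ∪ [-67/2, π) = [-67/2, π] ∪ {67/4, 5⋅√2}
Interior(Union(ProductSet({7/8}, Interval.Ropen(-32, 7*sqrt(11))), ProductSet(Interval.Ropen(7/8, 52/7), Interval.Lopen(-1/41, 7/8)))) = ProductSet(Interval.open(7/8, 52/7), Interval.open(-1/41, 7/8))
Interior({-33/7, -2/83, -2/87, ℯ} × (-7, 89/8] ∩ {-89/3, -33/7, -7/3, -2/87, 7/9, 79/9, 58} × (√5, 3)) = ∅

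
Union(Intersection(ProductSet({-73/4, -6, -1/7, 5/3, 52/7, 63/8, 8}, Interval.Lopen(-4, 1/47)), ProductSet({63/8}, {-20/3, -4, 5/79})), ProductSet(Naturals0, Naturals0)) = ProductSet(Naturals0, Naturals0)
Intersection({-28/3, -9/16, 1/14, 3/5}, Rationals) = {-28/3, -9/16, 1/14, 3/5}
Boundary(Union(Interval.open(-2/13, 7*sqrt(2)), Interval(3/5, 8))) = {-2/13, 7*sqrt(2)}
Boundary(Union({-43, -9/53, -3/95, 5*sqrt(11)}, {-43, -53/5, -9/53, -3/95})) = {-43, -53/5, -9/53, -3/95, 5*sqrt(11)}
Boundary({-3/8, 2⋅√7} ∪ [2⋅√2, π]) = {-3/8, 2⋅√2, 2⋅√7, π}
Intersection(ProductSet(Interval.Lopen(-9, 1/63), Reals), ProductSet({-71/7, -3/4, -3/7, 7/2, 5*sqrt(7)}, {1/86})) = ProductSet({-3/4, -3/7}, {1/86})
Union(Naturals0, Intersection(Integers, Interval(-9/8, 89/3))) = Union(Naturals0, Range(-1, 30, 1))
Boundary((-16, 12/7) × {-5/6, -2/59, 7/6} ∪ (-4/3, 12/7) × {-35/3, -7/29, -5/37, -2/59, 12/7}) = ([-16, 12/7] × {-5/6, -2/59, 7/6}) ∪ ([-4/3, 12/7] × {-35/3, -7/29, -5/37, -2/59, 12/7})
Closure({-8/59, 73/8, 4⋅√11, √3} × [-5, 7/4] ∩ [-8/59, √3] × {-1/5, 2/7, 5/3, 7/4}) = {-8/59, √3} × {-1/5, 2/7, 5/3, 7/4}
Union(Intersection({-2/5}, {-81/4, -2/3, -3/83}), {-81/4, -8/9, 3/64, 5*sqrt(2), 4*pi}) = {-81/4, -8/9, 3/64, 5*sqrt(2), 4*pi}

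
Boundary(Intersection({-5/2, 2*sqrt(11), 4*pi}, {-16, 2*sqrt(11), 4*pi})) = {2*sqrt(11), 4*pi}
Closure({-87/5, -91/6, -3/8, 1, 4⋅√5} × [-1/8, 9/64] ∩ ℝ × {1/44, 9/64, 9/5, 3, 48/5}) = {-87/5, -91/6, -3/8, 1, 4⋅√5} × {1/44, 9/64}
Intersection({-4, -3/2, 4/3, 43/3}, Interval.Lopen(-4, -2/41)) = {-3/2}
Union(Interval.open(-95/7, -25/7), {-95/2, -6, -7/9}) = Union({-95/2, -7/9}, Interval.open(-95/7, -25/7))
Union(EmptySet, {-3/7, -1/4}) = {-3/7, -1/4}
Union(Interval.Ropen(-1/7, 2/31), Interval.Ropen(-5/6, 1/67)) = Interval.Ropen(-5/6, 2/31)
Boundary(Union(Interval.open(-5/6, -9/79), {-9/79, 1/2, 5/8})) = {-5/6, -9/79, 1/2, 5/8}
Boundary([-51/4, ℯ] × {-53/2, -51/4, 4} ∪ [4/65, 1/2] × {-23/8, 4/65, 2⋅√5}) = ([-51/4, ℯ] × {-53/2, -51/4, 4}) ∪ ([4/65, 1/2] × {-23/8, 4/65, 2⋅√5})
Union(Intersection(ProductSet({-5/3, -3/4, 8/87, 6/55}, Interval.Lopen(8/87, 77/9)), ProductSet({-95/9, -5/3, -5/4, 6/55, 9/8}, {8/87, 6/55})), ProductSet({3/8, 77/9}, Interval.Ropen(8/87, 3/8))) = Union(ProductSet({-5/3, 6/55}, {6/55}), ProductSet({3/8, 77/9}, Interval.Ropen(8/87, 3/8)))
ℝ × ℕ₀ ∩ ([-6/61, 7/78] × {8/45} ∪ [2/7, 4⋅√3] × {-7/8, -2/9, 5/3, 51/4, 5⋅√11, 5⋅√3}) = ∅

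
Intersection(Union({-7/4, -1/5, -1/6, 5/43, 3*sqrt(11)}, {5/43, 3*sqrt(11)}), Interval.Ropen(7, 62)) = {3*sqrt(11)}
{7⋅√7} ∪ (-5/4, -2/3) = (-5/4, -2/3) ∪ {7⋅√7}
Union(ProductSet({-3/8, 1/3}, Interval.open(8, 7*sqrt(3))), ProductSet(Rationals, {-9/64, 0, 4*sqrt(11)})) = Union(ProductSet({-3/8, 1/3}, Interval.open(8, 7*sqrt(3))), ProductSet(Rationals, {-9/64, 0, 4*sqrt(11)}))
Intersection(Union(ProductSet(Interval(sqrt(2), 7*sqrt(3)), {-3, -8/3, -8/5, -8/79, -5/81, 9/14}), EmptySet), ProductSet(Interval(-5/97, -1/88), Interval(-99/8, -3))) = EmptySet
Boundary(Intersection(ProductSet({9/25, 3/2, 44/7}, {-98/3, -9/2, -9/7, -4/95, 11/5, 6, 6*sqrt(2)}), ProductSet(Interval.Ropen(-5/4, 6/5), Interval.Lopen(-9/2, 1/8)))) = ProductSet({9/25}, {-9/7, -4/95})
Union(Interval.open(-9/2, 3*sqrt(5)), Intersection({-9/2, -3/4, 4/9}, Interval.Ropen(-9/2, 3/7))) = Interval.Ropen(-9/2, 3*sqrt(5))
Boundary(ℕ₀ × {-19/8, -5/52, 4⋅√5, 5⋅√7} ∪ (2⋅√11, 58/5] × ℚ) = ([2⋅√11, 58/5] × ℝ) ∪ (ℕ₀ × {-19/8, -5/52, 4⋅√5, 5⋅√7})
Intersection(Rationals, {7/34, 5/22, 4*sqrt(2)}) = {7/34, 5/22}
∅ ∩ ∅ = ∅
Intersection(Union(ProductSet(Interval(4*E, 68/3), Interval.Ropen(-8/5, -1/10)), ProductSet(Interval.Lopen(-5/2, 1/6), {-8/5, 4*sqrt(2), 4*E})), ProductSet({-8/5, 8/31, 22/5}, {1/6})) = EmptySet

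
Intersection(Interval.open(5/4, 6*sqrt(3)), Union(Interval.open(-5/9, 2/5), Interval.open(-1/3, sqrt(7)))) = Interval.open(5/4, sqrt(7))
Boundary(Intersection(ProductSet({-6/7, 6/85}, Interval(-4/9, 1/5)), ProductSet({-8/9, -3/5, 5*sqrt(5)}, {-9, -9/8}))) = EmptySet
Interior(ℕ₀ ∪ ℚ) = ∅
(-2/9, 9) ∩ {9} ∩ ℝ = ∅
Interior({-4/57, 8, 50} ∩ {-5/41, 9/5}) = ∅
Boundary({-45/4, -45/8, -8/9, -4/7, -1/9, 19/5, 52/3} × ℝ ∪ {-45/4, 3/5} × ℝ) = {-45/4, -45/8, -8/9, -4/7, -1/9, 3/5, 19/5, 52/3} × ℝ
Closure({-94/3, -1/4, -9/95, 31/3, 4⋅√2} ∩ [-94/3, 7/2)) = {-94/3, -1/4, -9/95}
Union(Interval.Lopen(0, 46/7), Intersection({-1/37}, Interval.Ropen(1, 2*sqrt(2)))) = Interval.Lopen(0, 46/7)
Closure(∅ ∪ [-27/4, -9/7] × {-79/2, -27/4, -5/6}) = [-27/4, -9/7] × {-79/2, -27/4, -5/6}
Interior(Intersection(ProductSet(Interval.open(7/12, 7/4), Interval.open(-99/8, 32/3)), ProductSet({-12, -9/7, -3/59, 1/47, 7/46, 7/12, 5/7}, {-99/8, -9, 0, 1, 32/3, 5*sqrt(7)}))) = EmptySet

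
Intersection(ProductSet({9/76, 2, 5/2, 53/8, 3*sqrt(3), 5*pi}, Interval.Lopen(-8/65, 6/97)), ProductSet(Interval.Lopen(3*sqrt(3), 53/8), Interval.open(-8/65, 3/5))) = ProductSet({53/8}, Interval.Lopen(-8/65, 6/97))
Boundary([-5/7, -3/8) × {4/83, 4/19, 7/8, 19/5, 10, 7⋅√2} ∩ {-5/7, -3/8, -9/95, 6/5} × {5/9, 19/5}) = {-5/7} × {19/5}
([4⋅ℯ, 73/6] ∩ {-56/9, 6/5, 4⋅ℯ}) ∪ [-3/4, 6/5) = [-3/4, 6/5) ∪ {4⋅ℯ}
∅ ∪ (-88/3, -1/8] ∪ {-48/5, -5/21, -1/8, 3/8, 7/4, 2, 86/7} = (-88/3, -1/8] ∪ {3/8, 7/4, 2, 86/7}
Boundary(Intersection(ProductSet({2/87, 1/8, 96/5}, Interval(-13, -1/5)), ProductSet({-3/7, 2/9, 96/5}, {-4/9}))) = ProductSet({96/5}, {-4/9})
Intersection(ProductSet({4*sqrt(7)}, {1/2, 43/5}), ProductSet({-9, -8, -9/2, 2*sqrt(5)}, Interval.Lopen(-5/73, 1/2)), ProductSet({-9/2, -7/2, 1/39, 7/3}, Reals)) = EmptySet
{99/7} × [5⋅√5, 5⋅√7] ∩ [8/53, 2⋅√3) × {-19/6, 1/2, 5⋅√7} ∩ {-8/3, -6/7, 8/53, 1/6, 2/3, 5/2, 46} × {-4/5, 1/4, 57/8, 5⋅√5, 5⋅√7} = ∅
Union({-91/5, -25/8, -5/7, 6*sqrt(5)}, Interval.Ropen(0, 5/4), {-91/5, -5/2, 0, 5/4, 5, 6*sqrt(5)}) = Union({-91/5, -25/8, -5/2, -5/7, 5, 6*sqrt(5)}, Interval(0, 5/4))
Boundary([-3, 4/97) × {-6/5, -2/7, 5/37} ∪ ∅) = [-3, 4/97] × {-6/5, -2/7, 5/37}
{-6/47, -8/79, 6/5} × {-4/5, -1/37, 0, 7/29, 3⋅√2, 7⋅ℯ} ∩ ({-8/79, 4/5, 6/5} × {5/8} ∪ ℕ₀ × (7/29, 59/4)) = ∅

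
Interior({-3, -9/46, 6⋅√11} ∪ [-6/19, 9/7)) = (-6/19, 9/7)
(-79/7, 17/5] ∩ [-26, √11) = (-79/7, √11)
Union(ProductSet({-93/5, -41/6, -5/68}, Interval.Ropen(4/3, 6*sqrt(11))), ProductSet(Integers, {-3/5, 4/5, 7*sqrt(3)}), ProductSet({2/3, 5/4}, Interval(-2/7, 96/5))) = Union(ProductSet({2/3, 5/4}, Interval(-2/7, 96/5)), ProductSet({-93/5, -41/6, -5/68}, Interval.Ropen(4/3, 6*sqrt(11))), ProductSet(Integers, {-3/5, 4/5, 7*sqrt(3)}))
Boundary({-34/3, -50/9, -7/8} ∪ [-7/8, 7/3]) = {-34/3, -50/9, -7/8, 7/3}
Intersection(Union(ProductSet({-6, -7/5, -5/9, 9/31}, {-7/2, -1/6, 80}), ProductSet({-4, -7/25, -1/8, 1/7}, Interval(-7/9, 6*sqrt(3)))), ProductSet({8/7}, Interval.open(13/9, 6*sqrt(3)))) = EmptySet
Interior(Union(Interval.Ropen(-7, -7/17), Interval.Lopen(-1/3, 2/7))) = Union(Interval.open(-7, -7/17), Interval.open(-1/3, 2/7))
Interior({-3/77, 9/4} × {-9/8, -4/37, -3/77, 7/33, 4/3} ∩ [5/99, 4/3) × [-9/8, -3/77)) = ∅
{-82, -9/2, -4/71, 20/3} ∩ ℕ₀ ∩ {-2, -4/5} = ∅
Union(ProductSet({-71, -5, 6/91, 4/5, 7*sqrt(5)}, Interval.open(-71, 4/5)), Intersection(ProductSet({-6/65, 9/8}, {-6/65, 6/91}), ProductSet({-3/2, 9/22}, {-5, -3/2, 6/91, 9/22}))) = ProductSet({-71, -5, 6/91, 4/5, 7*sqrt(5)}, Interval.open(-71, 4/5))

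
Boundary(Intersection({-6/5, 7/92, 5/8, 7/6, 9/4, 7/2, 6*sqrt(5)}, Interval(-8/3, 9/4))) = {-6/5, 7/92, 5/8, 7/6, 9/4}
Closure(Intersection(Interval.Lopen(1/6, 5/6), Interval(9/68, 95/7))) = Interval(1/6, 5/6)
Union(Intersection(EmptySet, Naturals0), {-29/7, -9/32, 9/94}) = {-29/7, -9/32, 9/94}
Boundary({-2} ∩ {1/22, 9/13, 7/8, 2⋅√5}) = ∅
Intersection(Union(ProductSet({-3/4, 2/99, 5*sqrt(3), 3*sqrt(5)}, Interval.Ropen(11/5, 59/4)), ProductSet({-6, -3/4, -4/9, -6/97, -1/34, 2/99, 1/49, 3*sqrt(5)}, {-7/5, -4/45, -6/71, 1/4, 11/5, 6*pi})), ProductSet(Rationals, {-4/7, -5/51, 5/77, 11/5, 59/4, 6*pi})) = ProductSet({-6, -3/4, -4/9, -6/97, -1/34, 2/99, 1/49}, {11/5, 6*pi})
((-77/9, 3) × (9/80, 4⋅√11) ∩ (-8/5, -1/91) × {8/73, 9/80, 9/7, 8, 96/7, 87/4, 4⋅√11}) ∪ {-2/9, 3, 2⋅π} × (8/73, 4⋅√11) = ((-8/5, -1/91) × {9/7, 8}) ∪ ({-2/9, 3, 2⋅π} × (8/73, 4⋅√11))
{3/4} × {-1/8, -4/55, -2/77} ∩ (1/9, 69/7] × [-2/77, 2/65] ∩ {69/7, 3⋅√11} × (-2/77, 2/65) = ∅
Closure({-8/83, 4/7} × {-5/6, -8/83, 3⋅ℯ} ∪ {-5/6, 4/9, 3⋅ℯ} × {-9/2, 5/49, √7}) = ({-8/83, 4/7} × {-5/6, -8/83, 3⋅ℯ}) ∪ ({-5/6, 4/9, 3⋅ℯ} × {-9/2, 5/49, √7})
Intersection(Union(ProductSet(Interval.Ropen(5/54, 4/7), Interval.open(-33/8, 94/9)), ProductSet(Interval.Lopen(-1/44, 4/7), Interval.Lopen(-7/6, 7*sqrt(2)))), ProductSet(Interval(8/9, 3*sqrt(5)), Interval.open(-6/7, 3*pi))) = EmptySet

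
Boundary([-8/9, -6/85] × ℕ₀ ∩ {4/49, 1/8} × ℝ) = ∅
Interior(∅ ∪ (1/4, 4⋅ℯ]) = (1/4, 4⋅ℯ)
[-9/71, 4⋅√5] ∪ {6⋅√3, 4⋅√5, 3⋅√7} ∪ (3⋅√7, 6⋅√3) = [-9/71, 6⋅√3]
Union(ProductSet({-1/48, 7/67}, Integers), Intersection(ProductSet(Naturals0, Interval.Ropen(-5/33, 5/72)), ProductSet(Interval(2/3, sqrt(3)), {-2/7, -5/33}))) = Union(ProductSet({-1/48, 7/67}, Integers), ProductSet(Range(1, 2, 1), {-5/33}))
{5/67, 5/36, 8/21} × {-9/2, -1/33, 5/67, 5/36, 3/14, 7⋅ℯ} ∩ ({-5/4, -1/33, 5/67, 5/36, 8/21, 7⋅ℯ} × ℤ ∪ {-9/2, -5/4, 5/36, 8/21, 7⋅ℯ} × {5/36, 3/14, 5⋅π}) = {5/36, 8/21} × {5/36, 3/14}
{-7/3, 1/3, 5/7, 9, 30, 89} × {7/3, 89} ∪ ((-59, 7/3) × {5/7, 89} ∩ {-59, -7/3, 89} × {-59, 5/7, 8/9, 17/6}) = ({-7/3} × {5/7}) ∪ ({-7/3, 1/3, 5/7, 9, 30, 89} × {7/3, 89})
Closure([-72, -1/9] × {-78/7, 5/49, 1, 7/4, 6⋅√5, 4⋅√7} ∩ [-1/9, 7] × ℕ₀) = {-1/9} × {1}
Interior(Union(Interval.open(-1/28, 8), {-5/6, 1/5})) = Interval.open(-1/28, 8)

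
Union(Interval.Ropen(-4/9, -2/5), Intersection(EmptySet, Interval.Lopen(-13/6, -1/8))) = Interval.Ropen(-4/9, -2/5)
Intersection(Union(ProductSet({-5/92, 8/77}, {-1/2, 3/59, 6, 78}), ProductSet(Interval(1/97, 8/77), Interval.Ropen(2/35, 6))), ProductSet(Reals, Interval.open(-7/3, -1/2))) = EmptySet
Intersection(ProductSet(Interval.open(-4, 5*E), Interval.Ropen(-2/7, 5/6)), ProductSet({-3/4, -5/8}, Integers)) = ProductSet({-3/4, -5/8}, Range(0, 1, 1))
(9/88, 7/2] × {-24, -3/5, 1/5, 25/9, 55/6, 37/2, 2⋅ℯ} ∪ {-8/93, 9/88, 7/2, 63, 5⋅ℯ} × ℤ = ({-8/93, 9/88, 7/2, 63, 5⋅ℯ} × ℤ) ∪ ((9/88, 7/2] × {-24, -3/5, 1/5, 25/9, 55/6, 37/2, 2⋅ℯ})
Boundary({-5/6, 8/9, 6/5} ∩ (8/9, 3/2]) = {6/5}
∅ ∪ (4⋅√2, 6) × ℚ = (4⋅√2, 6) × ℚ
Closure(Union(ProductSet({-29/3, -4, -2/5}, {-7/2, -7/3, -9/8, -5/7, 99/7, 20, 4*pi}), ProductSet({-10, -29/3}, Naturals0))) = Union(ProductSet({-10, -29/3}, Naturals0), ProductSet({-29/3, -4, -2/5}, {-7/2, -7/3, -9/8, -5/7, 99/7, 20, 4*pi}))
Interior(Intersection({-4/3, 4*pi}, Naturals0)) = EmptySet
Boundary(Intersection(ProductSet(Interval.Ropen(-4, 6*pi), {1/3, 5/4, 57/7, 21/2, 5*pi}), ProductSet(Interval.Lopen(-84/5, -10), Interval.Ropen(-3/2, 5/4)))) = EmptySet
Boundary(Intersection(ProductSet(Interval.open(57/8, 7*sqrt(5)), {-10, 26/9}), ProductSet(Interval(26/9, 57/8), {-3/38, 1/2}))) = EmptySet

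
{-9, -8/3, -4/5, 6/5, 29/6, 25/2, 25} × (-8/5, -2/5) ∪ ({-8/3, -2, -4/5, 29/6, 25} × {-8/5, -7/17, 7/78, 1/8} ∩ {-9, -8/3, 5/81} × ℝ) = ({-8/3} × {-8/5, -7/17, 7/78, 1/8}) ∪ ({-9, -8/3, -4/5, 6/5, 29/6, 25/2, 25} × (-8/5, -2/5))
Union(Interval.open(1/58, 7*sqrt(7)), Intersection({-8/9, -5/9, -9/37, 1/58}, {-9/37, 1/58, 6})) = Union({-9/37}, Interval.Ropen(1/58, 7*sqrt(7)))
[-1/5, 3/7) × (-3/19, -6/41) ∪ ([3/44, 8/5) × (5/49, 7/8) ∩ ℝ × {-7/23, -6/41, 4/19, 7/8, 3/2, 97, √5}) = ([3/44, 8/5) × {4/19}) ∪ ([-1/5, 3/7) × (-3/19, -6/41))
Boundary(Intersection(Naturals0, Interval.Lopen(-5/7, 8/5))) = Range(0, 2, 1)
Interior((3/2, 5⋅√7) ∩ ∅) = ∅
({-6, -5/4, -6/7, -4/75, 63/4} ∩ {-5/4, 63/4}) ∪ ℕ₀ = {-5/4, 63/4} ∪ ℕ₀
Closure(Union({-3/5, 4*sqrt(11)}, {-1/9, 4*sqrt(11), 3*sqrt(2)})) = {-3/5, -1/9, 4*sqrt(11), 3*sqrt(2)}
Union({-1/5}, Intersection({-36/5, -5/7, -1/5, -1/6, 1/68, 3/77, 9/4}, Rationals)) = {-36/5, -5/7, -1/5, -1/6, 1/68, 3/77, 9/4}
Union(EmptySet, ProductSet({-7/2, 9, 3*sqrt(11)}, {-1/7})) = ProductSet({-7/2, 9, 3*sqrt(11)}, {-1/7})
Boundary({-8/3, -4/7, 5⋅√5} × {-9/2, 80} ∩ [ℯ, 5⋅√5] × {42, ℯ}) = ∅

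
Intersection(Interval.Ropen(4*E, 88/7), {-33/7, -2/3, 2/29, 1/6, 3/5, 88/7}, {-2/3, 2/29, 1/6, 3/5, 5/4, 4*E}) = EmptySet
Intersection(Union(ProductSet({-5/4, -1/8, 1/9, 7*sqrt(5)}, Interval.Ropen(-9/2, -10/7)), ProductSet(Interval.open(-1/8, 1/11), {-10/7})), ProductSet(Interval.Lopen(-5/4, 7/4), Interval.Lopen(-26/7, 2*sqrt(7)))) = Union(ProductSet({-1/8, 1/9}, Interval.open(-26/7, -10/7)), ProductSet(Interval.open(-1/8, 1/11), {-10/7}))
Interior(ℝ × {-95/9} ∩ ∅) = ∅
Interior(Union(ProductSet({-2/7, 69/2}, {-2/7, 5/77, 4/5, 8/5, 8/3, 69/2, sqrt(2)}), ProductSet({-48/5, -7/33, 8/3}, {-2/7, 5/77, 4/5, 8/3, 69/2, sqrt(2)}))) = EmptySet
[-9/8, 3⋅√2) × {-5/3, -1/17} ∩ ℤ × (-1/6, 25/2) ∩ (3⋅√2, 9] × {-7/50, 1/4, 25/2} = ∅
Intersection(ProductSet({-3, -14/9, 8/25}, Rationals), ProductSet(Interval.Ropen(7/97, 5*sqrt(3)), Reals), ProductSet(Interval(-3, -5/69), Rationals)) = EmptySet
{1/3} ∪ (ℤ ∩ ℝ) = ℤ ∪ {1/3}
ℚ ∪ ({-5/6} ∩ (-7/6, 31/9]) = ℚ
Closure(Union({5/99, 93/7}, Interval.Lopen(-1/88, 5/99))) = Union({93/7}, Interval(-1/88, 5/99))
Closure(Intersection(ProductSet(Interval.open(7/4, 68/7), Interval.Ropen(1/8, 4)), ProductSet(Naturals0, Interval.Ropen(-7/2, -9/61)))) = EmptySet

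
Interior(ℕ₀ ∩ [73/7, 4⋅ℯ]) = ∅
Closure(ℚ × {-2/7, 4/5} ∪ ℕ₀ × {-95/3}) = (ℕ₀ × {-95/3}) ∪ (ℝ × {-2/7, 4/5})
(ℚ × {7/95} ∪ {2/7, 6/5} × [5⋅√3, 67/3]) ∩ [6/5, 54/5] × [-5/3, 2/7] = (ℚ ∩ [6/5, 54/5]) × {7/95}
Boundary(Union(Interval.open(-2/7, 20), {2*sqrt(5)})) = {-2/7, 20}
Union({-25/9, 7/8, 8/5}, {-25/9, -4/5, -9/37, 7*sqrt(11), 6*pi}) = {-25/9, -4/5, -9/37, 7/8, 8/5, 7*sqrt(11), 6*pi}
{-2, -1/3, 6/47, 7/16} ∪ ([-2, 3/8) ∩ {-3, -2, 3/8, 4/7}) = {-2, -1/3, 6/47, 7/16}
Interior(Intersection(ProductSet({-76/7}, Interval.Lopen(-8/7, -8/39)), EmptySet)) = EmptySet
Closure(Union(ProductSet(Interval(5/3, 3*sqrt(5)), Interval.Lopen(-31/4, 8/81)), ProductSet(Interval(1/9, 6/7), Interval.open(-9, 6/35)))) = Union(ProductSet(Interval(1/9, 6/7), Interval(-9, 6/35)), ProductSet(Interval(5/3, 3*sqrt(5)), Interval(-31/4, 8/81)))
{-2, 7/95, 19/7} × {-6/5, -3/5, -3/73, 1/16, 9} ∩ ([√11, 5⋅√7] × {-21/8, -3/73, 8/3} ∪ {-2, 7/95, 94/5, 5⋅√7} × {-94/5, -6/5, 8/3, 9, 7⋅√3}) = {-2, 7/95} × {-6/5, 9}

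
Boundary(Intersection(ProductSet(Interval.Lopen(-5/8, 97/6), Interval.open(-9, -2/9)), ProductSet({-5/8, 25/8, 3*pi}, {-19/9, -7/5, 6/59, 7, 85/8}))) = ProductSet({25/8, 3*pi}, {-19/9, -7/5})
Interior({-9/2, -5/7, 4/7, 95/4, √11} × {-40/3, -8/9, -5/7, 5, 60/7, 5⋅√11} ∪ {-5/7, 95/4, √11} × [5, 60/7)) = ∅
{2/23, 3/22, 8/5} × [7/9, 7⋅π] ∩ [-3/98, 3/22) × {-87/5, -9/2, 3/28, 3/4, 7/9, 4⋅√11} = {2/23} × {7/9, 4⋅√11}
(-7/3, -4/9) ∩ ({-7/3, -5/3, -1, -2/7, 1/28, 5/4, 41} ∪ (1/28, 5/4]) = {-5/3, -1}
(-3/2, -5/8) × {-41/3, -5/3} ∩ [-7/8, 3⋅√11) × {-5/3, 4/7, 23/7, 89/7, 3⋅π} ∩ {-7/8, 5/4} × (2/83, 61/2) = ∅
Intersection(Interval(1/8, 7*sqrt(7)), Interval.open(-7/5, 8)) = Interval.Ropen(1/8, 8)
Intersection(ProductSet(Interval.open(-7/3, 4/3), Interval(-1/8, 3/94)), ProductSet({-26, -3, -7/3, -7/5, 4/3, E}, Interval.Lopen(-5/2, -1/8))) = ProductSet({-7/5}, {-1/8})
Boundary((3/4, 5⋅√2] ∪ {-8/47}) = {-8/47, 3/4, 5⋅√2}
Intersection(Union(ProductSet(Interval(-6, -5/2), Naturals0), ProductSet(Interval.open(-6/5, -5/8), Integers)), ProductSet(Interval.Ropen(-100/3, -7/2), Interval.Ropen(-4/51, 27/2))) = ProductSet(Interval.Ropen(-6, -7/2), Range(0, 14, 1))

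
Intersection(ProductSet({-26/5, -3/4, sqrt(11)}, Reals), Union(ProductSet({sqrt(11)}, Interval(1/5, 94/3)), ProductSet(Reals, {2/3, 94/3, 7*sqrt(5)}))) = Union(ProductSet({sqrt(11)}, Interval(1/5, 94/3)), ProductSet({-26/5, -3/4, sqrt(11)}, {2/3, 94/3, 7*sqrt(5)}))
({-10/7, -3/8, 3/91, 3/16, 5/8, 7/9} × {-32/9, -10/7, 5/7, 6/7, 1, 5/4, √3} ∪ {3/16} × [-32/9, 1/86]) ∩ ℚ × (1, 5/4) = ∅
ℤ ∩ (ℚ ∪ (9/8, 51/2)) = ℤ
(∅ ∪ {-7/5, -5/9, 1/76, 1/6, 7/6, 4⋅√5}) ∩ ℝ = {-7/5, -5/9, 1/76, 1/6, 7/6, 4⋅√5}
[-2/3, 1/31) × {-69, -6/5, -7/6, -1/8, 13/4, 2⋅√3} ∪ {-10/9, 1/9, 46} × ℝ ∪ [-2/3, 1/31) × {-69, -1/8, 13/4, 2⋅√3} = ({-10/9, 1/9, 46} × ℝ) ∪ ([-2/3, 1/31) × {-69, -6/5, -7/6, -1/8, 13/4, 2⋅√3})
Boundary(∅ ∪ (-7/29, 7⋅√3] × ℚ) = [-7/29, 7⋅√3] × ℝ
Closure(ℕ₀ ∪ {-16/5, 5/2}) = {-16/5, 5/2} ∪ ℕ₀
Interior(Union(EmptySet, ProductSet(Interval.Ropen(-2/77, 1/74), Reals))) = ProductSet(Interval.open(-2/77, 1/74), Reals)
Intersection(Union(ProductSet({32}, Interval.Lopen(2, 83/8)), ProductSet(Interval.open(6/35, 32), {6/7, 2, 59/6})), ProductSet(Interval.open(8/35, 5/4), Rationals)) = ProductSet(Interval.open(8/35, 5/4), {6/7, 2, 59/6})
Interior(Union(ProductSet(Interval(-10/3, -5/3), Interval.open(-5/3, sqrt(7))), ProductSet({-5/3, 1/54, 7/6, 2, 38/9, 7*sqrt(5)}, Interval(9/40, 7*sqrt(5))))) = ProductSet(Interval.open(-10/3, -5/3), Interval.open(-5/3, sqrt(7)))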